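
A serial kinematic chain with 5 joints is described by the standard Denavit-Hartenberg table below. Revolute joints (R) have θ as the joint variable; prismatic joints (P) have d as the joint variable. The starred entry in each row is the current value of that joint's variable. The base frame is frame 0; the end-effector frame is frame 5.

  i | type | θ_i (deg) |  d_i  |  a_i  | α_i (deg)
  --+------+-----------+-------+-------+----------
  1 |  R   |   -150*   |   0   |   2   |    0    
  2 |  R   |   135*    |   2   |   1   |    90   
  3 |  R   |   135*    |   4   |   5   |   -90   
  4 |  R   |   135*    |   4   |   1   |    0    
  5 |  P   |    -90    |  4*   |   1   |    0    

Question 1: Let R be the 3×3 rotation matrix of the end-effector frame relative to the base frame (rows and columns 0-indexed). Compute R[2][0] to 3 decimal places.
End-effector x-axis (col 0 of R) = (-0.3000,0.8124,0.5000)
R[2][0] = 0.5000

0.500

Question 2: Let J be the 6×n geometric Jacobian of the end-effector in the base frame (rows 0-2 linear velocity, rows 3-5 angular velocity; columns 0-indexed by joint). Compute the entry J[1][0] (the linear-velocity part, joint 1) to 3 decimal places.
axis z_0 = ẑ; lever o_n−o_0 = (-10.3145,-1.3773,-0.1213)
cross product → J_v[:, 0] = (1.3773,-10.3145,0.0000)
J_ω[:, 0] = z_0
entry J[1][0] = -10.3145

-10.315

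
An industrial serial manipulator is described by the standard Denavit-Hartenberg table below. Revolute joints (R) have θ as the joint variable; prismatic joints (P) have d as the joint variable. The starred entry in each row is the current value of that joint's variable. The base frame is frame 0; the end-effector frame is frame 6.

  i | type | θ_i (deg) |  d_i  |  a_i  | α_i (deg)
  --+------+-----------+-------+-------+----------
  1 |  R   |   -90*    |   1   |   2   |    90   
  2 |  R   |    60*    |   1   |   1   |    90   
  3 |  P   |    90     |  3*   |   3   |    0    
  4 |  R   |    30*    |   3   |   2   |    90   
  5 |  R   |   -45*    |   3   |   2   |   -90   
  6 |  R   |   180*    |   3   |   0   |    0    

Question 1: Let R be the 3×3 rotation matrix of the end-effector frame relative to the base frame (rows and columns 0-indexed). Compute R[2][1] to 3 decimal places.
End-effector y-axis (col 1 of R) = (-0.5000,-0.4330,0.7500)
R[2][1] = 0.7500

0.750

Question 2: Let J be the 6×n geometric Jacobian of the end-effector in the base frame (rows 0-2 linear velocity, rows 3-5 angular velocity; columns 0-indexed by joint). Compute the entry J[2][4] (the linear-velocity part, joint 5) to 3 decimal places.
-1.462

axis z_4 = (-0.5000,-0.4330,0.7500); lever o_n−o_4 = (-4.5619,-1.0275,0.3655)
cross product → J_v[:, 4] = (0.6124,-3.2386,-1.4616)
J_ω[:, 4] = z_4
entry J[2][4] = -1.4616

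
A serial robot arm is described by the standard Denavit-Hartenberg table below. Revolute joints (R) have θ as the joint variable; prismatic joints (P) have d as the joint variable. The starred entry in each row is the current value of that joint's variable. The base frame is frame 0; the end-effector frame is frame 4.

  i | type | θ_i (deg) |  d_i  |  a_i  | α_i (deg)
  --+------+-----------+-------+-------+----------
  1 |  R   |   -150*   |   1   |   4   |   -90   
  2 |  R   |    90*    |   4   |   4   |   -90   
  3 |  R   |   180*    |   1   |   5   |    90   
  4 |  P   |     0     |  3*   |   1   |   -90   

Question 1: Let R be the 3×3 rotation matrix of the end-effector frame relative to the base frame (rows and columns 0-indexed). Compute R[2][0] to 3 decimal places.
1.000

End-effector x-axis (col 0 of R) = (-0.0000,0.0000,1.0000)
R[2][0] = 1.0000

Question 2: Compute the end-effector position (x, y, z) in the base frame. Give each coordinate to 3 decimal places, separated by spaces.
after link 1: o_1 = (-3.4641, -2.0000, 1.0000)
after link 2: o_2 = (-1.4641, -5.4641, -3.0000)
after link 3: o_3 = (-0.5981, -4.9641, 2.0000)
after link 4: o_4 = (-2.0981, -2.3660, 3.0000)

-2.098 -2.366 3.000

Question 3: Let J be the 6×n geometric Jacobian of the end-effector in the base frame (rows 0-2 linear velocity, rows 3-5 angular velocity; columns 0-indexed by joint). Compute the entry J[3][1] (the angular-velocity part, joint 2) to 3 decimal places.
axis z_1 = (0.5000,-0.8660,0.0000); lever o_n−o_1 = (1.3660,-0.3660,2.0000)
cross product → J_v[:, 1] = (-1.7321,-1.0000,1.0000)
J_ω[:, 1] = z_1
entry J[3][1] = 0.5000

0.500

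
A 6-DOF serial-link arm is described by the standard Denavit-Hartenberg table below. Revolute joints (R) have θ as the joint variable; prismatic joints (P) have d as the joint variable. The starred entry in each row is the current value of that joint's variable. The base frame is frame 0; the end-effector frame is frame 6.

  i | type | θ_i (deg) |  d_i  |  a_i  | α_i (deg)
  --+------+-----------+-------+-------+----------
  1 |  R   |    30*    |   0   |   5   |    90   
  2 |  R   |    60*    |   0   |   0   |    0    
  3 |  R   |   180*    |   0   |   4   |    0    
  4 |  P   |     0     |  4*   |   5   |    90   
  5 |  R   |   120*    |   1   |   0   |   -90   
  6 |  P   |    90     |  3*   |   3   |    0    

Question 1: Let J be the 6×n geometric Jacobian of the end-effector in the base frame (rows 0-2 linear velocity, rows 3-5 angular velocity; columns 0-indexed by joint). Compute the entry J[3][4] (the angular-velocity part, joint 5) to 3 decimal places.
axis z_4 = (-0.7500,-0.4330,0.5000); lever o_n−o_4 = (1.8750,2.8146,1.2500)
cross product → J_v[:, 4] = (-1.9486,1.8750,-1.2990)
J_ω[:, 4] = z_4
entry J[3][4] = -0.7500

-0.750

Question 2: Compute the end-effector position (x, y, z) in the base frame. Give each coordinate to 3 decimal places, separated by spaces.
after link 1: o_1 = (4.3301, 2.5000, 0.0000)
after link 2: o_2 = (4.3301, 2.5000, 0.0000)
after link 3: o_3 = (2.5981, 1.5000, -3.4641)
after link 4: o_4 = (2.4330, -3.2141, -7.7942)
after link 5: o_5 = (1.6830, -3.6471, -7.2942)
after link 6: o_6 = (4.3080, -0.3995, -6.5442)

4.308 -0.400 -6.544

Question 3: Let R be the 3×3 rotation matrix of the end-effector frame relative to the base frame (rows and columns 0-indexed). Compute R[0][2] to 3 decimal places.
0.125

End-effector z-axis (col 2 of R) = (0.1250,0.6495,0.7500)
R[0][2] = 0.1250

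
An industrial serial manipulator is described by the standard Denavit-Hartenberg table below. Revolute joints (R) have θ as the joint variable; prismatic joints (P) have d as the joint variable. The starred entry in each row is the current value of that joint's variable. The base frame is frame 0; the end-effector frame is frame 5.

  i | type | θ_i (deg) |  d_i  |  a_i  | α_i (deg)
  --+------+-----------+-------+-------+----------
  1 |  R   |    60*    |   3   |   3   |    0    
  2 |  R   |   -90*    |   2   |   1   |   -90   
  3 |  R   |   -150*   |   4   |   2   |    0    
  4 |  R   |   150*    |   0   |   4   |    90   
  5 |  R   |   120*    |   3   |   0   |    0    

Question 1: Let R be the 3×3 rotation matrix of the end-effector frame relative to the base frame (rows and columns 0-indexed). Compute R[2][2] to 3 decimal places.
1.000

End-effector z-axis (col 2 of R) = (0.0000,0.0000,1.0000)
R[2][2] = 1.0000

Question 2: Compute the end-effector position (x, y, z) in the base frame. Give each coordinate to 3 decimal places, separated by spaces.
6.330 4.428 9.000

after link 1: o_1 = (1.5000, 2.5981, 3.0000)
after link 2: o_2 = (2.3660, 2.0981, 5.0000)
after link 3: o_3 = (2.8660, 6.4282, 6.0000)
after link 4: o_4 = (6.3301, 4.4282, 6.0000)
after link 5: o_5 = (6.3301, 4.4282, 9.0000)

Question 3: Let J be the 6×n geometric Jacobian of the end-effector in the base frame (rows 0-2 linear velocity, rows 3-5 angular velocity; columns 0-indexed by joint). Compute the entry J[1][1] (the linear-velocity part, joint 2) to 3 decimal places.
4.830

axis z_1 = (0.0000,0.0000,1.0000); lever o_n−o_1 = (4.8301,1.8301,6.0000)
cross product → J_v[:, 1] = (-1.8301,4.8301,0.0000)
J_ω[:, 1] = z_1
entry J[1][1] = 4.8301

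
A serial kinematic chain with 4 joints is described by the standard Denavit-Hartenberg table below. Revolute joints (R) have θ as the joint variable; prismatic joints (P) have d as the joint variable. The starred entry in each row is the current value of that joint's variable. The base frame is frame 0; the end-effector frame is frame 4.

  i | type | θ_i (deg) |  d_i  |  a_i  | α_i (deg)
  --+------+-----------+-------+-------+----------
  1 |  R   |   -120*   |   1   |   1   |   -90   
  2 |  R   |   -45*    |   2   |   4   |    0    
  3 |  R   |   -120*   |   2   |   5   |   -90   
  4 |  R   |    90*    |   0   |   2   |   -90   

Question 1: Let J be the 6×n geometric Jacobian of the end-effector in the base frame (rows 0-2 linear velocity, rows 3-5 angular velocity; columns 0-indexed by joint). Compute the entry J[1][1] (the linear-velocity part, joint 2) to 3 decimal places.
axis z_1 = (0.8660,-0.5000,0.0000); lever o_n−o_1 = (2.7327,0.7331,4.1225)
cross product → J_v[:, 1] = (-2.0613,-3.5702,2.0012)
J_ω[:, 1] = z_1
entry J[1][1] = -3.5702

-3.570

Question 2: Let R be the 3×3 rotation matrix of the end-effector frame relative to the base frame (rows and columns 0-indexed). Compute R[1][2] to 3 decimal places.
End-effector z-axis (col 2 of R) = (-0.4830,-0.8365,-0.2588)
R[1][2] = -0.8365

-0.837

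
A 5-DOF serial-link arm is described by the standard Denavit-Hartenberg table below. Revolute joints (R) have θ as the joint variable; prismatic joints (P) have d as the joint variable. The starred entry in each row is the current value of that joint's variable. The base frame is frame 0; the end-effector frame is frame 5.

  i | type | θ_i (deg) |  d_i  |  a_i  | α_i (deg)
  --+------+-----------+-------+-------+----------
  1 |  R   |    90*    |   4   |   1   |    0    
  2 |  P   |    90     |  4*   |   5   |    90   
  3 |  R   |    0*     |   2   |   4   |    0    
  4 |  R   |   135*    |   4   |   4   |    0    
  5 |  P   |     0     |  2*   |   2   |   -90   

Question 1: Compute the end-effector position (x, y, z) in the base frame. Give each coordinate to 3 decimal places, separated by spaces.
after link 1: o_1 = (0.0000, 1.0000, 4.0000)
after link 2: o_2 = (-5.0000, 1.0000, 8.0000)
after link 3: o_3 = (-9.0000, 3.0000, 8.0000)
after link 4: o_4 = (-6.1716, 7.0000, 10.8284)
after link 5: o_5 = (-4.7574, 9.0000, 12.2426)

-4.757 9.000 12.243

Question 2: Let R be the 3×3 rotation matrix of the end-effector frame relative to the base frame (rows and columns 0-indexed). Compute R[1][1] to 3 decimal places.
-1.000

End-effector y-axis (col 1 of R) = (-0.0000,-1.0000,-0.0000)
R[1][1] = -1.0000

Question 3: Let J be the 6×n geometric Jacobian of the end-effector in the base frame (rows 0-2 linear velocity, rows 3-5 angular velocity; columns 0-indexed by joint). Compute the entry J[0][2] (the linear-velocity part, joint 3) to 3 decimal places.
4.243

axis z_2 = (0.0000,1.0000,0.0000); lever o_n−o_2 = (0.2426,8.0000,4.2426)
cross product → J_v[:, 2] = (4.2426,-0.0000,-0.2426)
J_ω[:, 2] = z_2
entry J[0][2] = 4.2426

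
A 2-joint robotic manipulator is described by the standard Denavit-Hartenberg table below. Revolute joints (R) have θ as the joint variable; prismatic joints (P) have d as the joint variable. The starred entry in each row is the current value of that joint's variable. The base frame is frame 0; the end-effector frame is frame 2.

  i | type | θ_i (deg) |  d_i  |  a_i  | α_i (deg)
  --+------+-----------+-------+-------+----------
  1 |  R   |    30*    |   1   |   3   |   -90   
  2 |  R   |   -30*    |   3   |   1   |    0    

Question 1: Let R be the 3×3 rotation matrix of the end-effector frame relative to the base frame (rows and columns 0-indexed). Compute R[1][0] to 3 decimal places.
End-effector x-axis (col 0 of R) = (0.7500,0.4330,0.5000)
R[1][0] = 0.4330

0.433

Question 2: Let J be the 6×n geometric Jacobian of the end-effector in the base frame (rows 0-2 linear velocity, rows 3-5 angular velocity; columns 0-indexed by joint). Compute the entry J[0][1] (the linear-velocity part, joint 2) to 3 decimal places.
0.433

axis z_1 = (-0.5000,0.8660,0.0000); lever o_n−o_1 = (-0.7500,3.0311,0.5000)
cross product → J_v[:, 1] = (0.4330,0.2500,-0.8660)
J_ω[:, 1] = z_1
entry J[0][1] = 0.4330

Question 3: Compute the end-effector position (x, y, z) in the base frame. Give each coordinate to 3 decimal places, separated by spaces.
1.848 4.531 1.500

after link 1: o_1 = (2.5981, 1.5000, 1.0000)
after link 2: o_2 = (1.8481, 4.5311, 1.5000)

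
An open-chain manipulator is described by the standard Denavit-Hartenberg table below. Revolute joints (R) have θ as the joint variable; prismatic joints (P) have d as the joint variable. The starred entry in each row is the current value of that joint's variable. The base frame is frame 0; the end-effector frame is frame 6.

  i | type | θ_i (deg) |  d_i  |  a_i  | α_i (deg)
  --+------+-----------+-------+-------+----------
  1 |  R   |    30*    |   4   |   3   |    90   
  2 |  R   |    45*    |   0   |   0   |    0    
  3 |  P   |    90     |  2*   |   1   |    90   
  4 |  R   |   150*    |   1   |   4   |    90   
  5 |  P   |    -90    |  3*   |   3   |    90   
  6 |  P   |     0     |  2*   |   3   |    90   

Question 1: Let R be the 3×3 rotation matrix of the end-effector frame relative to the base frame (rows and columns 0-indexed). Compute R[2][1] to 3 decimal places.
0.612

End-effector y-axis (col 1 of R) = (-0.7803,0.1268,0.6124)
R[2][1] = 0.6124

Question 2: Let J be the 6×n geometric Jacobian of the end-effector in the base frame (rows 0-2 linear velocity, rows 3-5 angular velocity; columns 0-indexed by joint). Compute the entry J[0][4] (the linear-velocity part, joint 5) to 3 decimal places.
prismatic axis z_4 = (0.1268,-0.9268,0.3536)
J_v[:, 4] = z_4; J_ω[:, 4] = (0,0,0)
entry J[0][4] = 0.1268

0.127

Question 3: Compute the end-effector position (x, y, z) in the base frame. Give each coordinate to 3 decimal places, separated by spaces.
after link 1: o_1 = (2.5981, 1.5000, 4.0000)
after link 2: o_2 = (2.5981, 1.5000, 4.0000)
after link 3: o_3 = (2.9857, -0.5856, 4.7071)
after link 4: o_4 = (6.7194, -0.7394, 2.9647)
after link 5: o_5 = (5.2628, -4.5803, 1.9041)
after link 6: o_6 = (1.8650, -5.3874, 1.0075)

1.865 -5.387 1.007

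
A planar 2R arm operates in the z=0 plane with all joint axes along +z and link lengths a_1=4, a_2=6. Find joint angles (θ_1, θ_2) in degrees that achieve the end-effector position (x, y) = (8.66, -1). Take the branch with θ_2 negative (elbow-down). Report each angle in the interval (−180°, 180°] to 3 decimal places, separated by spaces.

30.004 -60.006

cos θ_2 = (75.9956−4²−6²)/(2·4·6) = 0.4999; θ_2 = -60.0061° (elbow-down)
β = atan2(-1.0000,8.6600) = -6.5870°; ψ = atan2(-5.1965,6.9994) = -36.5906°
θ_1 = β − ψ = 30.0036°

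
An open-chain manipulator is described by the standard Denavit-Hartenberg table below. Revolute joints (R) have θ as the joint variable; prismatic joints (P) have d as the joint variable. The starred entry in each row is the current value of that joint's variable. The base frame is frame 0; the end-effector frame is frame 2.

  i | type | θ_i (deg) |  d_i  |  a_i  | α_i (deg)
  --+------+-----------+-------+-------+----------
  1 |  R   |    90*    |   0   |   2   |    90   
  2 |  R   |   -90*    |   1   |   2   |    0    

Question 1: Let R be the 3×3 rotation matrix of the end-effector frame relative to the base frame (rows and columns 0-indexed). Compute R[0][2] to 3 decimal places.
End-effector z-axis (col 2 of R) = (1.0000,-0.0000,0.0000)
R[0][2] = 1.0000

1.000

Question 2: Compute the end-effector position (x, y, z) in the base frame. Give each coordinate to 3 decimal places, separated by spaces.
after link 1: o_1 = (0.0000, 2.0000, 0.0000)
after link 2: o_2 = (1.0000, 2.0000, -2.0000)

1.000 2.000 -2.000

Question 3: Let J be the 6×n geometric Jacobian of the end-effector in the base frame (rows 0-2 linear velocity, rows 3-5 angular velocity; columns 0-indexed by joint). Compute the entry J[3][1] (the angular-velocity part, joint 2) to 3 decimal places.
1.000

axis z_1 = (1.0000,-0.0000,0.0000); lever o_n−o_1 = (1.0000,0.0000,-2.0000)
cross product → J_v[:, 1] = (0.0000,2.0000,0.0000)
J_ω[:, 1] = z_1
entry J[3][1] = 1.0000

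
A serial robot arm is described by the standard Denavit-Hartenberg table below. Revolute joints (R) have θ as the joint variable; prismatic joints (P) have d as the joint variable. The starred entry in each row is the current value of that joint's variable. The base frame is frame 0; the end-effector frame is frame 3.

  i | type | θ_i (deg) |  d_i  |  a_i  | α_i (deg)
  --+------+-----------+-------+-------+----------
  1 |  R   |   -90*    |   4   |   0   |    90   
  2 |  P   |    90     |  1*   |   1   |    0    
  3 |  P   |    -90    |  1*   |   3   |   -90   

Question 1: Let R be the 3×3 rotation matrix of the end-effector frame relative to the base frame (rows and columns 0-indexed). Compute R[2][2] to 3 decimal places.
End-effector z-axis (col 2 of R) = (-0.0000,-0.0000,1.0000)
R[2][2] = 1.0000

1.000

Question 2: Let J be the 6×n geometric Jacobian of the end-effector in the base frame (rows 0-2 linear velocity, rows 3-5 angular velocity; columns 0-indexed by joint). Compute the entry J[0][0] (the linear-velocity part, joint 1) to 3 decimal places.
axis z_0 = ẑ; lever o_n−o_0 = (-2.0000,-3.0000,5.0000)
cross product → J_v[:, 0] = (3.0000,-2.0000,0.0000)
J_ω[:, 0] = z_0
entry J[0][0] = 3.0000

3.000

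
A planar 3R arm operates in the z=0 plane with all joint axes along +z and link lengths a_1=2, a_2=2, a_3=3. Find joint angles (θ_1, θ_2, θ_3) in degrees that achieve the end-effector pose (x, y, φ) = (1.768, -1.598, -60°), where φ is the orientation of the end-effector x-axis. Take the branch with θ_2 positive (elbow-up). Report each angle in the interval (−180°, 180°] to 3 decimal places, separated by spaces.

-0.000 149.997 150.003

wrist centre = target − a_3·(cos φ, sin φ) = (0.2680, 1.0001)
cos θ_2 = (1.0720−2²−2²)/(2·2·2) = -0.8660; θ_2 = 149.9974° (elbow-up)
β = atan2(1.0001,0.2680) = 74.9984°; ψ = atan2(1.0001,0.2680) = 74.9987°
θ_1 = β − ψ = -0.0003°
θ_3 = φ − θ_1 − θ_2 = 150.0029° (wrapped to (-180°,180°])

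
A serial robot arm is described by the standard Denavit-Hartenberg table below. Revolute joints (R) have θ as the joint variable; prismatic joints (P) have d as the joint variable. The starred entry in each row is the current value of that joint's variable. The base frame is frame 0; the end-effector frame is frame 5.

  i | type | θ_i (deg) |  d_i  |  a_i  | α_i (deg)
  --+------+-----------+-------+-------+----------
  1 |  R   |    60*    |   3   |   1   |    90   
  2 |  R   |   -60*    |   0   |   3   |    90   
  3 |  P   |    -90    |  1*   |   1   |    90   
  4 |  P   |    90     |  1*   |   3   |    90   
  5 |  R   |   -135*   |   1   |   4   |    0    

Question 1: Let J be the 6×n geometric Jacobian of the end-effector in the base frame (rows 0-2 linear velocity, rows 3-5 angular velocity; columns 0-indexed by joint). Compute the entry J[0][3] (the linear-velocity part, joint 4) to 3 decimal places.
-0.250

prismatic axis z_3 = (-0.2500,-0.4330,0.8660)
J_v[:, 3] = z_3; J_ω[:, 3] = (0,0,0)
entry J[0][3] = -0.2500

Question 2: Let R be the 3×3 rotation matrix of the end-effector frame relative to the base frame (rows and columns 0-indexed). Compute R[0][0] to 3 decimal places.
End-effector x-axis (col 0 of R) = (0.4830,0.8365,-0.2588)
R[0][0] = 0.4830

0.483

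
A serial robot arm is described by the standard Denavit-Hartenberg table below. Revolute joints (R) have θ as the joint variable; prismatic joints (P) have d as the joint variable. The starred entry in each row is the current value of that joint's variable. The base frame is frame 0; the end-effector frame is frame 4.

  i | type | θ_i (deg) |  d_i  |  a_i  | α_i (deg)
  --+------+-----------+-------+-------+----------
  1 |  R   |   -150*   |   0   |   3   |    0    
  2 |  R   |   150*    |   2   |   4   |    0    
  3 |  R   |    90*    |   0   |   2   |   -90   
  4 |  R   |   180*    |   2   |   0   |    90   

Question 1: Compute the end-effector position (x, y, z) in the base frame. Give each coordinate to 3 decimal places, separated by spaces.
after link 1: o_1 = (-2.5981, -1.5000, 0.0000)
after link 2: o_2 = (1.4019, -1.5000, 2.0000)
after link 3: o_3 = (1.4019, 0.5000, 2.0000)
after link 4: o_4 = (-0.5981, 0.5000, 2.0000)

-0.598 0.500 2.000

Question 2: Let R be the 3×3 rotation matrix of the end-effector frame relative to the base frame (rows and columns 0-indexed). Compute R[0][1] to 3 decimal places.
End-effector y-axis (col 1 of R) = (-1.0000,0.0000,0.0000)
R[0][1] = -1.0000

-1.000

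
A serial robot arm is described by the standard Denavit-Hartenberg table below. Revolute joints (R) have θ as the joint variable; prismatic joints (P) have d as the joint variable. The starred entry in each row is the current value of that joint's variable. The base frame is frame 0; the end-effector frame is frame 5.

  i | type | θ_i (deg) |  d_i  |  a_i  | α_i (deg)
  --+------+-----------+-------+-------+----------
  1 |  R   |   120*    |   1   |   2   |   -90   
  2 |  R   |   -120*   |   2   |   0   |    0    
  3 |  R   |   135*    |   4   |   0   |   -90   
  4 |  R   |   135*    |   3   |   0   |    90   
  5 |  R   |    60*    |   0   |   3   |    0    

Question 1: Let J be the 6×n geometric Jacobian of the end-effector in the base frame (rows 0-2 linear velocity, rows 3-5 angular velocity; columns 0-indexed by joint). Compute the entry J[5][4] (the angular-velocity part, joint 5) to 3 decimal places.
axis z_4 = (0.2709,0.9451,-0.1830); lever o_n−o_4 = (1.7670,-0.9393,-2.2350)
cross product → J_v[:, 4] = (-2.2841,0.2820,-1.9244)
J_ω[:, 4] = z_4
entry J[5][4] = -0.1830

-0.183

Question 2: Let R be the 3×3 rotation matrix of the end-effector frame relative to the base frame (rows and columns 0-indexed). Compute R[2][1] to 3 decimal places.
-0.641

End-effector y-axis (col 1 of R) = (-0.7614,0.0940,-0.6415)
R[2][1] = -0.6415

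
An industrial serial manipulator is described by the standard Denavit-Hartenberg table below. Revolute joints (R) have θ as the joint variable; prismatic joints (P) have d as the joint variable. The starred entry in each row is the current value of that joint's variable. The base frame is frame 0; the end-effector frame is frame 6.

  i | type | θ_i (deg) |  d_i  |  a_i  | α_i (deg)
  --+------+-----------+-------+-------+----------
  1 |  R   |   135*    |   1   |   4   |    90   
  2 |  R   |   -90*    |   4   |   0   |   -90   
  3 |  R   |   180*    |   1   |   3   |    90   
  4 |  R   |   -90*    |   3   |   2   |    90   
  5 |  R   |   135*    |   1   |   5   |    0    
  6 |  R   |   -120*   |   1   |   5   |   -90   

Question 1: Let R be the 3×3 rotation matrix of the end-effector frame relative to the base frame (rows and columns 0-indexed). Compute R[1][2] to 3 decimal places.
End-effector z-axis (col 2 of R) = (-0.8660,-0.5000,-0.0000)
R[1][2] = -0.5000

-0.500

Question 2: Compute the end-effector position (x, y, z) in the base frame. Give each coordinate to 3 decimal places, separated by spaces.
-3.914 -1.502 2.000

after link 1: o_1 = (-2.8284, 2.8284, 1.0000)
after link 2: o_2 = (0.0000, 5.6569, 1.0000)
after link 3: o_3 = (-0.7071, 6.3640, 4.0000)
after link 4: o_4 = (-1.4142, 2.8284, 4.0000)
after link 5: o_5 = (-6.4142, 2.8284, 3.0000)
after link 6: o_6 = (-3.9142, -1.5017, 2.0000)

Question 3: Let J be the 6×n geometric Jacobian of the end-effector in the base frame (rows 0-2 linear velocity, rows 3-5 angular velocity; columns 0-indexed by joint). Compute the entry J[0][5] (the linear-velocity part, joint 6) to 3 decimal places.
-4.330

axis z_5 = (0.0000,0.0000,-1.0000); lever o_n−o_5 = (2.5000,-4.3301,-1.0000)
cross product → J_v[:, 5] = (-4.3301,-2.5000,-0.0000)
J_ω[:, 5] = z_5
entry J[0][5] = -4.3301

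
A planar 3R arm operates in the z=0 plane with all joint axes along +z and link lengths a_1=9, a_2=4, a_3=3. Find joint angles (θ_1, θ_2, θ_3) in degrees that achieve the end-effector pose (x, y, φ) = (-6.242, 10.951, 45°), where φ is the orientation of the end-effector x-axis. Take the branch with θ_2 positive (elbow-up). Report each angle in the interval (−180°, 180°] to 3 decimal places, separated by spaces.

119.997 45.004 -120.001

wrist centre = target − a_3·(cos φ, sin φ) = (-8.3633, 8.8297)
cos θ_2 = (147.9084−9²−4²)/(2·9·4) = 0.7071; θ_2 = 45.0037° (elbow-up)
β = atan2(8.8297,-8.3633) = 133.4462°; ψ = atan2(2.8286,11.8282) = 13.4492°
θ_1 = β − ψ = 119.9971°
θ_3 = φ − θ_1 − θ_2 = -120.0008° (wrapped to (-180°,180°])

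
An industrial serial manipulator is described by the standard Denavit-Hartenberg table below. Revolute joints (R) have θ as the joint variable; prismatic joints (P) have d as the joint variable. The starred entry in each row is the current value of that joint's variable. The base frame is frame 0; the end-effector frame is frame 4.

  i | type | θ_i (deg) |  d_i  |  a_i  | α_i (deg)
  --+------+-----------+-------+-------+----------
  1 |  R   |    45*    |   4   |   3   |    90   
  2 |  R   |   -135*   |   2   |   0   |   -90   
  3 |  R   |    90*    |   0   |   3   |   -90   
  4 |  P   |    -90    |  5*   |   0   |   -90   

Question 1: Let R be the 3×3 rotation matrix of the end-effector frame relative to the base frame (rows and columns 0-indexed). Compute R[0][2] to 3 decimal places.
End-effector z-axis (col 2 of R) = (-0.7071,0.7071,-0.0000)
R[0][2] = -0.7071

-0.707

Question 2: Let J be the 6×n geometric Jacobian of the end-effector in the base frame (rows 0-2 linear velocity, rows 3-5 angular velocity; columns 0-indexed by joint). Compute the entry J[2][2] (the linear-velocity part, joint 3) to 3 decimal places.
axis z_2 = (0.5000,0.5000,-0.7071); lever o_n−o_2 = (0.3787,4.6213,3.5355)
cross product → J_v[:, 2] = (5.0355,-2.0355,2.1213)
J_ω[:, 2] = z_2
entry J[2][2] = 2.1213

2.121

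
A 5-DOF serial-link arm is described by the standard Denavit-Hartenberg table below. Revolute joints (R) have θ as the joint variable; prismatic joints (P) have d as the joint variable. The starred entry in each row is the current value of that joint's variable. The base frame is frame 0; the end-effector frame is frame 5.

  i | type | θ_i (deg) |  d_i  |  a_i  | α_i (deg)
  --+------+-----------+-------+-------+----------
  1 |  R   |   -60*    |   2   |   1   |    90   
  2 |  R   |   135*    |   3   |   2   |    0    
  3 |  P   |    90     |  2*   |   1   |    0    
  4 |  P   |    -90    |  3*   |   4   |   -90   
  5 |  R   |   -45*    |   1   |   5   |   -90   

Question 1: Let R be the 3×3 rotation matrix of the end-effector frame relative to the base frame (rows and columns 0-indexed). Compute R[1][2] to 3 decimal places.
0.787

End-effector z-axis (col 2 of R) = (0.3624,0.7866,0.5000)
R[1][2] = 0.7866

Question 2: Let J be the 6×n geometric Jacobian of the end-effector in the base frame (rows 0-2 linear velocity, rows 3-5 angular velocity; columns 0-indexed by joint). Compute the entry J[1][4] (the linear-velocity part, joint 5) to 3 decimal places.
3.933

axis z_4 = (-0.3536,0.6124,-0.7071); lever o_n−o_4 = (-4.6654,1.0097,1.7929)
cross product → J_v[:, 4] = (1.8119,3.9328,2.5000)
J_ω[:, 4] = z_4
entry J[1][4] = 3.9328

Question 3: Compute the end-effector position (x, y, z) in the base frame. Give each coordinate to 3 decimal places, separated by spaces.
-13.568 0.430 7.328

after link 1: o_1 = (0.5000, -0.8660, 2.0000)
after link 2: o_2 = (-2.8052, -1.1413, 3.4142)
after link 3: o_3 = (-4.8908, -1.5289, 2.7071)
after link 4: o_4 = (-8.9031, -0.5794, 5.5355)
after link 5: o_5 = (-13.5685, 0.4303, 7.3284)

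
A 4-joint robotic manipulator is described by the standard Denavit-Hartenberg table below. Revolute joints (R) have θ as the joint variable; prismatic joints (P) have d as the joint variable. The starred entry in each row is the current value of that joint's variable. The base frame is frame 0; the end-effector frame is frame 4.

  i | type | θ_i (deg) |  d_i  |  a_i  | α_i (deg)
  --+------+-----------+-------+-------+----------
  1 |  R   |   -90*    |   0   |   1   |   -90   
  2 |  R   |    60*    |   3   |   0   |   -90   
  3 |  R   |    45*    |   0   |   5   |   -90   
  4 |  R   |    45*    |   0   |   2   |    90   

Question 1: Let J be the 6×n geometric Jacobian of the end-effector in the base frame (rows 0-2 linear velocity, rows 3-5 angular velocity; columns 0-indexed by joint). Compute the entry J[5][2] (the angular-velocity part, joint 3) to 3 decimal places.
axis z_2 = (0.0000,0.8660,-0.5000); lever o_n−o_2 = (-4.5355,-3.4925,-3.2208)
cross product → J_v[:, 2] = (-4.5355,2.2678,3.9279)
J_ω[:, 2] = z_2
entry J[5][2] = -0.5000

-0.500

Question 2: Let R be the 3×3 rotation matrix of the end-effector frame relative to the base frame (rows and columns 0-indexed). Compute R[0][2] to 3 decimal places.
End-effector z-axis (col 2 of R) = (-0.5000,0.3624,-0.7866)
R[0][2] = -0.5000

-0.500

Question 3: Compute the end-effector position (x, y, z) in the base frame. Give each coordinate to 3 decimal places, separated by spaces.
after link 1: o_1 = (0.0000, -1.0000, 0.0000)
after link 2: o_2 = (3.0000, -1.0000, 0.0000)
after link 3: o_3 = (-0.5355, -2.7678, -3.0619)
after link 4: o_4 = (-1.5355, -4.4925, -3.2208)

-1.536 -4.493 -3.221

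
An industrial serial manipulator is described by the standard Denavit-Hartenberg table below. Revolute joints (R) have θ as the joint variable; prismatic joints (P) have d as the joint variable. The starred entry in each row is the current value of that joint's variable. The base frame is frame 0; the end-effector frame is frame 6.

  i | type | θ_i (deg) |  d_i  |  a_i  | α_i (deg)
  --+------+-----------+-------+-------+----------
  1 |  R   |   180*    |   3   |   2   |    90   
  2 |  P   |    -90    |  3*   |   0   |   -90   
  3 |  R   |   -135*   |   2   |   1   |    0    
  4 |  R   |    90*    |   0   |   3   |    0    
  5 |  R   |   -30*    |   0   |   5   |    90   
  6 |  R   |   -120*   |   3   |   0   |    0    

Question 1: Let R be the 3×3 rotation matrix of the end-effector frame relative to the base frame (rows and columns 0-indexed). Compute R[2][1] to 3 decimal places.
End-effector y-axis (col 1 of R) = (0.5000,0.8365,-0.2241)
R[2][1] = -0.2241

-0.224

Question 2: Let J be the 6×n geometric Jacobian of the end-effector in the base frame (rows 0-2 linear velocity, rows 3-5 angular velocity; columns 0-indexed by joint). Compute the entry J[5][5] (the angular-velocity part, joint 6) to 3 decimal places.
axis z_5 = (0.0000,0.2588,0.9659); lever o_n−o_5 = (0.0000,0.7765,2.8978)
cross product → J_v[:, 5] = (-0.0000,-0.0000,0.0000)
J_ω[:, 5] = z_5
entry J[5][5] = 0.9659

0.966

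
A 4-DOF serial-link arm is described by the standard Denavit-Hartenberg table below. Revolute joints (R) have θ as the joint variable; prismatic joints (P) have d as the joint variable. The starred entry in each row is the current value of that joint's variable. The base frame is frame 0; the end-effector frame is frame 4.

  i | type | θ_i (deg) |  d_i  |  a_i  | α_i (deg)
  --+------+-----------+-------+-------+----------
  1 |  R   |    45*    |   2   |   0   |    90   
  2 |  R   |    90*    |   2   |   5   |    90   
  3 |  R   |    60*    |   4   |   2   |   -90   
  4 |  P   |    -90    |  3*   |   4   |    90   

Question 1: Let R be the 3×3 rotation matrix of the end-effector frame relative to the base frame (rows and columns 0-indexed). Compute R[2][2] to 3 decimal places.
End-effector z-axis (col 2 of R) = (-0.6124,0.6124,-0.5000)
R[2][2] = -0.5000

-0.500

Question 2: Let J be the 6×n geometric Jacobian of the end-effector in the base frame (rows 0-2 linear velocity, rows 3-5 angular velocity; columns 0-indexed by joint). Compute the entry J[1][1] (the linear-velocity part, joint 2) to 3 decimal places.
-2.406

axis z_1 = (0.7071,-0.7071,0.0000); lever o_n−o_1 = (9.3565,1.9572,3.4019)
cross product → J_v[:, 1] = (-2.4055,-2.4055,8.0000)
J_ω[:, 1] = z_1
entry J[1][1] = -2.4055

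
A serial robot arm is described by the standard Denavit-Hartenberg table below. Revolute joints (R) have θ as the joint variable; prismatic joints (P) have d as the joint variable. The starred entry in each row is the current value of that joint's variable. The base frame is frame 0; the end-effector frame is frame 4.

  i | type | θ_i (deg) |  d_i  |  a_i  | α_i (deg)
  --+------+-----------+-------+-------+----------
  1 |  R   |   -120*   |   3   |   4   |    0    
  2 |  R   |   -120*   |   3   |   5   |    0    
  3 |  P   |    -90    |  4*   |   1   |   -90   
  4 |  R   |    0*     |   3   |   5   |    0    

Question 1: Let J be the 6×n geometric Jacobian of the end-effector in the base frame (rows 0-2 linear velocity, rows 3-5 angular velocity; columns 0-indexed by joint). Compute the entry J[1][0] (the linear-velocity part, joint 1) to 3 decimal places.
axis z_0 = ẑ; lever o_n−o_0 = (-0.8038,6.4641,10.0000)
cross product → J_v[:, 0] = (-6.4641,-0.8038,0.0000)
J_ω[:, 0] = z_0
entry J[1][0] = -0.8038

-0.804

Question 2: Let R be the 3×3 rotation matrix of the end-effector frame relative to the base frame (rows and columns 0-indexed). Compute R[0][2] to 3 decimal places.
-0.500

End-effector z-axis (col 2 of R) = (-0.5000,0.8660,0.0000)
R[0][2] = -0.5000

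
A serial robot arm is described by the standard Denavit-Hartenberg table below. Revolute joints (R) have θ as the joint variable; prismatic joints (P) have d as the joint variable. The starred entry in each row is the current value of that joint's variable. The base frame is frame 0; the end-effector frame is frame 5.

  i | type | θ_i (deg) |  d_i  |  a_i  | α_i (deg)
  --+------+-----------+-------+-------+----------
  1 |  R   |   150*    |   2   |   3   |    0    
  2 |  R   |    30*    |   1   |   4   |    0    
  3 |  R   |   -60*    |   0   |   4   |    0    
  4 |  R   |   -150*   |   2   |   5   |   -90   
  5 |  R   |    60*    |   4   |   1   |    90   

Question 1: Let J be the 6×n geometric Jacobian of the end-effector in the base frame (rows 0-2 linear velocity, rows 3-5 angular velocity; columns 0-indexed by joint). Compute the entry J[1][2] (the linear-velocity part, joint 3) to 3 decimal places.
4.763

axis z_2 = (0.0000,0.0000,1.0000); lever o_n−o_2 = (4.7631,4.1782,1.1340)
cross product → J_v[:, 2] = (-4.1782,4.7631,0.0000)
J_ω[:, 2] = z_2
entry J[1][2] = 4.7631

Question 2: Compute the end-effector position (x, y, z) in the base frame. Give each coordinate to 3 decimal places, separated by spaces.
after link 1: o_1 = (-2.5981, 1.5000, 2.0000)
after link 2: o_2 = (-6.5981, 1.5000, 3.0000)
after link 3: o_3 = (-8.5981, 4.9641, 3.0000)
after link 4: o_4 = (-4.2679, 2.4641, 5.0000)
after link 5: o_5 = (-1.8349, 5.6782, 4.1340)

-1.835 5.678 4.134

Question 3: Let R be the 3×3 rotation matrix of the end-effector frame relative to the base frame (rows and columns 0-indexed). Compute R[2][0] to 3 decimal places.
-0.866

End-effector x-axis (col 0 of R) = (0.4330,-0.2500,-0.8660)
R[2][0] = -0.8660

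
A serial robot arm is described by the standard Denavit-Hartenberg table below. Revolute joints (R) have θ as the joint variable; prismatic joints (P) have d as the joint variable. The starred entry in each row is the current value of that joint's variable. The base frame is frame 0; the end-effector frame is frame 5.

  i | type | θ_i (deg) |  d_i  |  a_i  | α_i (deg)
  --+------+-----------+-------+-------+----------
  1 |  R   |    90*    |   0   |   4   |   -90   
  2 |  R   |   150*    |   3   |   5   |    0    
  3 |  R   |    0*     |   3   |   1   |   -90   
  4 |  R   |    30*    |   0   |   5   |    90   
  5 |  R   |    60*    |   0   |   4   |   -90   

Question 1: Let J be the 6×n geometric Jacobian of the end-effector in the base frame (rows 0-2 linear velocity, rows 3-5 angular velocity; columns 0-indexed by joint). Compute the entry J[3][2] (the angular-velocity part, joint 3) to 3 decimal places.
axis z_2 = (-1.0000,0.0000,0.0000); lever o_n−o_2 = (0.5000,-7.8481,-0.5311)
cross product → J_v[:, 2] = (0.0000,-0.5311,7.8481)
J_ω[:, 2] = z_2
entry J[3][2] = -1.0000

-1.000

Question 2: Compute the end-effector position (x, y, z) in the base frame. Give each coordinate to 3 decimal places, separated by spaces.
after link 1: o_1 = (0.0000, 4.0000, 0.0000)
after link 2: o_2 = (-3.0000, -0.3301, -2.5000)
after link 3: o_3 = (-6.0000, -1.1962, -3.0000)
after link 4: o_4 = (-3.5000, -4.9462, -5.1651)
after link 5: o_5 = (-2.5000, -8.1782, -3.0311)

-2.500 -8.178 -3.031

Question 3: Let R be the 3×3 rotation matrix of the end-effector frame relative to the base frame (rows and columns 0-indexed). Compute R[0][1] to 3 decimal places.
0.866

End-effector y-axis (col 1 of R) = (0.8660,0.4330,0.2500)
R[0][1] = 0.8660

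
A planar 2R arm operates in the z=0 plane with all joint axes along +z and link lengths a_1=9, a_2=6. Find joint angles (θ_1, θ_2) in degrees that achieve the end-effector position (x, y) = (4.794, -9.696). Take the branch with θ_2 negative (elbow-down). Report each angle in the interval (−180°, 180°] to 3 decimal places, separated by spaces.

cos θ_2 = (116.9949−9²−6²)/(2·9·6) = -0.0000; θ_2 = -90.0027° (elbow-down)
β = atan2(-9.6960,4.7940) = -63.6908°; ψ = atan2(-6.0000,8.9997) = -33.6909°
θ_1 = β − ψ = -29.9999°

-30.000 -90.003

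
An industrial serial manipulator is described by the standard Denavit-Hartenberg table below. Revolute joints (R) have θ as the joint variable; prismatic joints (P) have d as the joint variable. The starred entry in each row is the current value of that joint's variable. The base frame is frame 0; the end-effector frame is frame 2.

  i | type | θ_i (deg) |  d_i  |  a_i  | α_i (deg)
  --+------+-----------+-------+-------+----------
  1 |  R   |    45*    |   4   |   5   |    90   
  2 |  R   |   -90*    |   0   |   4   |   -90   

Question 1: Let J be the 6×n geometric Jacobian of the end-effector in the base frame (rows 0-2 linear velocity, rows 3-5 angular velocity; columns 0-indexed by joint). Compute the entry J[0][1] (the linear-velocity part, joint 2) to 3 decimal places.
axis z_1 = (0.7071,-0.7071,0.0000); lever o_n−o_1 = (0.0000,0.0000,-4.0000)
cross product → J_v[:, 1] = (2.8284,2.8284,0.0000)
J_ω[:, 1] = z_1
entry J[0][1] = 2.8284

2.828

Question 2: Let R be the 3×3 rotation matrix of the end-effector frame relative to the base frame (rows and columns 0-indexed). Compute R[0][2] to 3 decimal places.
End-effector z-axis (col 2 of R) = (0.7071,0.7071,0.0000)
R[0][2] = 0.7071

0.707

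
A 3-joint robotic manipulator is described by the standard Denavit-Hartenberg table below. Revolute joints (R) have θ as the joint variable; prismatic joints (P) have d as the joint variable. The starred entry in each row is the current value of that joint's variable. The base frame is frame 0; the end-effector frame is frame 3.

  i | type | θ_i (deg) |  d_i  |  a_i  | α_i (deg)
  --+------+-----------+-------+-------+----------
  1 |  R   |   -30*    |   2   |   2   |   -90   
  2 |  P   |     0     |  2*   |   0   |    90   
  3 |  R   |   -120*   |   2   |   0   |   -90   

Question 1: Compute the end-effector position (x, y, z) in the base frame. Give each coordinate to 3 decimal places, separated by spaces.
2.732 0.732 4.000

after link 1: o_1 = (1.7321, -1.0000, 2.0000)
after link 2: o_2 = (2.7321, 0.7321, 2.0000)
after link 3: o_3 = (2.7321, 0.7321, 4.0000)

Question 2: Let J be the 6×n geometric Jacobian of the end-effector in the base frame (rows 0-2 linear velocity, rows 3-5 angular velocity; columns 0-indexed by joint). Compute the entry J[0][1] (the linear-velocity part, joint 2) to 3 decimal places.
0.500

prismatic axis z_1 = (0.5000,0.8660,0.0000)
J_v[:, 1] = z_1; J_ω[:, 1] = (0,0,0)
entry J[0][1] = 0.5000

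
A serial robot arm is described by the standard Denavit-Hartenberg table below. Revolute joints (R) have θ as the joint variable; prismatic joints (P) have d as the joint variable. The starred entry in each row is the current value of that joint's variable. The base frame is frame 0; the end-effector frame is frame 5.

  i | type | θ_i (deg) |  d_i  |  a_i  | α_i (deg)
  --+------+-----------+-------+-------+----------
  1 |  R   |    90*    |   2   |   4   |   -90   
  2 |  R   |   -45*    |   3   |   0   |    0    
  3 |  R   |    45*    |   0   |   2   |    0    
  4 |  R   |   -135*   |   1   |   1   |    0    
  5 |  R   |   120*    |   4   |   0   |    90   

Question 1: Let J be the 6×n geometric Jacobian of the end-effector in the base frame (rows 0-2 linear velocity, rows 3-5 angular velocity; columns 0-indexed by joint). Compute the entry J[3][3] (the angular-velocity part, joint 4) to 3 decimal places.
-1.000

axis z_3 = (-1.0000,0.0000,0.0000); lever o_n−o_3 = (-5.0000,-0.7071,0.7071)
cross product → J_v[:, 3] = (0.0000,0.7071,0.7071)
J_ω[:, 3] = z_3
entry J[3][3] = -1.0000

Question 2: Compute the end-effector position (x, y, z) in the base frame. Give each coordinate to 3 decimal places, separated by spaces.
after link 1: o_1 = (0.0000, 4.0000, 2.0000)
after link 2: o_2 = (-3.0000, 4.0000, 2.0000)
after link 3: o_3 = (-3.0000, 6.0000, 2.0000)
after link 4: o_4 = (-4.0000, 5.2929, 2.7071)
after link 5: o_5 = (-8.0000, 5.2929, 2.7071)

-8.000 5.293 2.707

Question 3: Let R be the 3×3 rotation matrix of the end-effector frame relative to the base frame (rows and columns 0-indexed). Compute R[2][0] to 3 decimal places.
End-effector x-axis (col 0 of R) = (0.0000,0.9659,0.2588)
R[2][0] = 0.2588

0.259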